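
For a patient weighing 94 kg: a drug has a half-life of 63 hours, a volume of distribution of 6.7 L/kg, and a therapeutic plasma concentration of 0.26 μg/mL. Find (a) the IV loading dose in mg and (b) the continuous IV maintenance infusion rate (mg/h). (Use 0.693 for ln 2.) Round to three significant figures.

Vd(total) = 94 kg × 6.7 L/kg = 629.8 L
LD = Vd × C = 629.8 × 0.26 = 163.7 mg
CL = 0.693 × Vd / t½ = 0.693 × 629.8 / 63 = 6.928 L/h
Infusion rate = CL × Css = 6.928 × 0.26 = 1.801 mg/h

(a) 164 mg; (b) 1.80 mg/h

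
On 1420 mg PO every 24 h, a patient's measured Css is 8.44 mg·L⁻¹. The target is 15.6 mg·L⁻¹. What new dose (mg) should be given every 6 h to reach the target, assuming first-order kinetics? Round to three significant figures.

With linear kinetics, Css is proportional to dose rate (D/τ) at fixed clearance.
D₂ = D₁ × (Css,target / Css,current) × (τ₂/τ₁) = 1420 × (15.6/8.44) × (6/24) = 656.2 mg

656 mg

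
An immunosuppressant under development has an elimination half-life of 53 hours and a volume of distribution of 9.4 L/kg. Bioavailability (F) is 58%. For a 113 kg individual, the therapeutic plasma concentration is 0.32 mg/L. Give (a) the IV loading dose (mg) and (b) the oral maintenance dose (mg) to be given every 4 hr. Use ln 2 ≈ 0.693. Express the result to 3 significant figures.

(a) 340 mg; (b) 30.7 mg

Vd = 9.4 L/kg × 113 kg = 1062 L
LD = Vd × C = 1062 × 0.32 = 339.8 mg
CL = 0.693 × Vd / t½ = 0.693 × 1062 / 53 = 13.89 L/h
D = CL × Css × τ / F = 13.89 × 0.32 × 4 / 0.58 = 30.65 mg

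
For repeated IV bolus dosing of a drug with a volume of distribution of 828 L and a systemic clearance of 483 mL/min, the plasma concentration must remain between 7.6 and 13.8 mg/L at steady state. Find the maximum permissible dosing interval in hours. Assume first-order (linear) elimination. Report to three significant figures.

17.0 h

CL = 483 mL/min = 483 × 0.06 = 28.98 L/h
k = CL / Vd = 28.98 / 828.0 = 0.03500 h⁻¹
Between IV bolus doses, concentration decays as C = C₀·e^(−kτ), so C_peak/C_trough = e^(kτ).
τ_max = ln(C_peak/C_trough) / k = ln(13.8/7.6) / 0.03500 = 0.5965 / 0.03500 = 17.04 h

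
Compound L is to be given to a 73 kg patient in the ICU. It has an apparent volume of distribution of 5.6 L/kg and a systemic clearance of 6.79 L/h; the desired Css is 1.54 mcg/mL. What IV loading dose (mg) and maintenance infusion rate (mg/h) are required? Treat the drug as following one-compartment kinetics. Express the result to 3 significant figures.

(a) 630 mg; (b) 10.5 mg/h

Vd = 5.6 L/kg × 73 kg = 408.8 L
Loading: fill Vd to C_target → 408.8 L × 1.54 mg/L = 629.6 mg
Maintenance: replace elimination → rate = CL × Css = 6.790 × 1.54 = 10.46 mg/h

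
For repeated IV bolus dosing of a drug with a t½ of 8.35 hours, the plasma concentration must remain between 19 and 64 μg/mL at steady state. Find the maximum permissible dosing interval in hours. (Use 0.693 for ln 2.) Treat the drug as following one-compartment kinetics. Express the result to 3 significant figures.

14.6 h

k = 0.693 / t½ = 0.693 / 8.35 = 0.08299 h⁻¹
Between IV bolus doses, concentration decays as C = C₀·e^(−kτ), so C_peak/C_trough = e^(kτ).
τ_max = ln(C_peak/C_trough) / k = ln(64/19) / 0.08299 = 1.214 / 0.08299 = 14.63 h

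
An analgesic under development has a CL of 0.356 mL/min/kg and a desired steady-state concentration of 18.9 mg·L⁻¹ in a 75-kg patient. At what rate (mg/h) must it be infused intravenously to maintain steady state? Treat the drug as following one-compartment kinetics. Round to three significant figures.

30.3 mg/h

CL = 0.356 mL/min/kg × 75 kg = 26.70 mL/min = 26.70 × 60/1000 = 1.602 L/h
R₀ = 1.602 × 18.9 = 30.28 mg/h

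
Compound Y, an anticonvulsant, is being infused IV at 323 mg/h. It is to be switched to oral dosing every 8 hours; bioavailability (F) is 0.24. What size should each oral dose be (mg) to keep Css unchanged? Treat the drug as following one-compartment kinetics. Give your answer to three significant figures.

10800 mg

To maintain the same Css, the systemic dosing rate must be unchanged: F·D/τ = infusion rate.
D = rate × τ / F = 323 × 8 / 0.24 = 10770 mg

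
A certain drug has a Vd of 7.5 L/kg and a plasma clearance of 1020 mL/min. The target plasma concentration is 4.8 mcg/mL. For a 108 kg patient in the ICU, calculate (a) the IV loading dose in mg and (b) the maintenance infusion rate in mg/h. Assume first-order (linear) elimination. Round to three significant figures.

(a) 3890 mg; (b) 294 mg/h

Total Vd = 7.5 × 108 = 810.0 L
Loading: fill Vd to C_target → 810.0 L × 4.8 mg/L = 3888 mg
CL = 1020 mL/min × 60/1000 = 61.20 L/h
Infusion rate = 61.20 L/h × 4.8 mg/L = 293.8 mg/h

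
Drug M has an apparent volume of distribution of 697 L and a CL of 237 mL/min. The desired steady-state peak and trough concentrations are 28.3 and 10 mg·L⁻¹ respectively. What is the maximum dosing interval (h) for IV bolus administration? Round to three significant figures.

51.0 h

Convert clearance: 237 mL/min × 60 min/h ÷ 1000 mL/L = 14.22 L/h
k = CL / Vd = 14.22 / 697.0 = 0.02040 h⁻¹
Between IV bolus doses, concentration decays as C = C₀·e^(−kτ), so C_peak/C_trough = e^(kτ).
τ_max = ln(C_peak/C_trough) / k = ln(28.3/10) / 0.02040 = 1.040 / 0.02040 = 50.98 h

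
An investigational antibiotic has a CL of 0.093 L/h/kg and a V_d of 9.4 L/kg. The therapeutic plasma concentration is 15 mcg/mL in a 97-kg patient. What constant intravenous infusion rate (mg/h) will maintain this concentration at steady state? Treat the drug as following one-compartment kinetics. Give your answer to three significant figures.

CL = 0.093 L/h/kg × 97 kg = 9.021 L/h
Rate = CL × Css = 9.021 × 15 = 135.3 mg/h

135 mg/h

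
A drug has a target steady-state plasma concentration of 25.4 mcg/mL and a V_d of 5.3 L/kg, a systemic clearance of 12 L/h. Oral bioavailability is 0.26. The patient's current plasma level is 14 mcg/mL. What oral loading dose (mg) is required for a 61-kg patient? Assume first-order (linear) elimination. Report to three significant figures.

14200 mg

Vd(total) = 61 kg × 5.3 L/kg = 323.3 L
Concentration deficit ΔC = 25.4 − 14 = 11.40 mg/L
LD = Vd × ΔC / F = 323.3 × 11.40 / 0.26 = 14180 mg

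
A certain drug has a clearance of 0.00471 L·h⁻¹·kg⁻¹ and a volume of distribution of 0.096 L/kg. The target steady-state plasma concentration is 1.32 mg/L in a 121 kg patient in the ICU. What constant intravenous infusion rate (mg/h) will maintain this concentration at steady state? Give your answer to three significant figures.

CL = 0.00471 L·h⁻¹·kg⁻¹ × 121 kg = 0.5699 L/h
R₀ = 0.5699 × 1.32 = 0.7523 mg/h

0.752 mg/h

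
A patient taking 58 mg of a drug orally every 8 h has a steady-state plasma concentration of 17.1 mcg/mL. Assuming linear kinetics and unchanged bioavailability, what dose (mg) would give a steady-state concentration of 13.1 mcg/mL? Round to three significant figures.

44.4 mg

For first-order elimination, Css ∝ F·D/(CL·τ); F and CL are unchanged, so Css ∝ D/τ.
D₂ = D₁ × (Css,target / Css,current) = 58 × 13.1/17.1 = 44.43 mg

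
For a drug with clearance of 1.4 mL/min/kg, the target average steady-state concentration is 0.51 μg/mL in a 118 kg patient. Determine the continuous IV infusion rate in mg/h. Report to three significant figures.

5.06 mg/h

CL = 1.4 mL/min/kg × 118 kg = 165.2 mL/min = 165.2 × 60/1000 = 9.912 L/h
R₀ = 9.912 × 0.51 = 5.055 mg/h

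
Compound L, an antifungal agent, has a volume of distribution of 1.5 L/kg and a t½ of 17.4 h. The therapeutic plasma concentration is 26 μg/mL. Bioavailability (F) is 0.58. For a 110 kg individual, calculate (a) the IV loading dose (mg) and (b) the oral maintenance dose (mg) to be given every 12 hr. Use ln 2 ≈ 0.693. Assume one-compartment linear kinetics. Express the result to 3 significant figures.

(a) 4290 mg; (b) 3540 mg

Vd(total) = 110 kg × 1.5 L/kg = 165.0 L
LD = Vd × C = 165.0 × 26 = 4290 mg
CL = 0.693 × Vd / t½ = 0.693 × 165.0 / 17.4 = 6.572 L/h
D = CL × Css × τ / F = 6.572 × 26 × 12 / 0.58 = 3535 mg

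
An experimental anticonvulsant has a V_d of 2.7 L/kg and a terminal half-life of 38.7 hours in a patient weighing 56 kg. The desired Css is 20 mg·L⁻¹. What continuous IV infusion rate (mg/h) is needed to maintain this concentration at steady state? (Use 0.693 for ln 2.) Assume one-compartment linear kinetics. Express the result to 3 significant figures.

54.2 mg/h

Total Vd = 2.7 × 56 = 151.2 L
k = 0.693/38.7 = 0.01791 h⁻¹, so CL = k·Vd = 0.01791 × 151.2 = 2.708 L/h
Infusion rate = CL × Css = 2.708 × 20 = 54.16 mg/h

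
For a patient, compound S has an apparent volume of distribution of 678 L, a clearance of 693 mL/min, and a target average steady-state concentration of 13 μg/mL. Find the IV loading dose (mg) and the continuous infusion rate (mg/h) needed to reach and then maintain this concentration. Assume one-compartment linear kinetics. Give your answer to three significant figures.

LD = Vd · C_target = 678.0 × 13 = 8814 mg
CL = 693 mL/min × 60/1000 = 41.58 L/h
Infusion rate = 41.58 L/h × 13 mg/L = 540.5 mg/h

(a) 8810 mg; (b) 541 mg/h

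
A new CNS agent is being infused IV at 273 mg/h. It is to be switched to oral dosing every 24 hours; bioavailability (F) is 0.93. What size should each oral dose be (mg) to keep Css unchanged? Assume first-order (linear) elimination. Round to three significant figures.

To maintain the same Css, the systemic dosing rate must be unchanged: F·D/τ = infusion rate.
D = rate × τ / F = 273 × 24 / 0.93 = 7045 mg

7050 mg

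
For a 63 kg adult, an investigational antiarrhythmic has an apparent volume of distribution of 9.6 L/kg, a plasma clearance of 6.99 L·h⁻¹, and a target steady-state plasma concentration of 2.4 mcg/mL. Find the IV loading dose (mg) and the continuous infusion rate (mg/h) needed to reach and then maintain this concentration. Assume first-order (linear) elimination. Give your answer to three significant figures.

Vd(total) = 63 kg × 9.6 L/kg = 604.8 L
Loading dose = Vd × C = 604.8 × 2.4 = 1452 mg
Maintenance infusion rate = CL × Css = 6.990 × 2.4 = 16.78 mg/h

(a) 1450 mg; (b) 16.8 mg/h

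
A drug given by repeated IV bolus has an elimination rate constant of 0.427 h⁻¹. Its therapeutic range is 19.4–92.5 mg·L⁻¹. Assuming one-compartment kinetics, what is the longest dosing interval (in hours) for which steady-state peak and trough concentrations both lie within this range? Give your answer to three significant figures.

3.66 h

Between IV bolus doses, concentration decays as C = C₀·e^(−kτ), so C_peak/C_trough = e^(kτ).
τ_max = ln(C_peak/C_trough) / k = ln(92.5/19.4) / 0.4270 = 1.562 / 0.4270 = 3.658 h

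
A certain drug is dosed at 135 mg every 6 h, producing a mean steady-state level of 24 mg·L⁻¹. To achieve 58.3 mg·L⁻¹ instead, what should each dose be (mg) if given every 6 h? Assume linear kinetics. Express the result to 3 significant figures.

For first-order elimination, Css ∝ F·D/(CL·τ); F and CL are unchanged, so Css ∝ D/τ.
D₂ = D₁ × (Css,target / Css,current) = 135 × 58.3/24 = 327.9 mg

328 mg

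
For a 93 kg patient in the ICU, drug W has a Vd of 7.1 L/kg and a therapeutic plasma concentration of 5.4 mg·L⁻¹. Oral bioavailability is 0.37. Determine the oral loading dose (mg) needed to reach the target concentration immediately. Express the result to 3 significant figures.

9640 mg

Vd = 7.1 L/kg × 93 kg = 660.3 L
The loading dose fills Vd to the target concentration.
LD = Vd × C / F = 660.3 × 5.400 / 0.37 = 9637 mg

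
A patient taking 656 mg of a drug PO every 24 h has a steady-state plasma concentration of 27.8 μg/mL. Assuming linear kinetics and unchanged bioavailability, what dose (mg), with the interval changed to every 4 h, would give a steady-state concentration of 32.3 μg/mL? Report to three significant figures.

For first-order elimination, Css ∝ F·D/(CL·τ); F and CL are unchanged, so Css ∝ D/τ.
D₂ = D₁ × (Css,target / Css,current) × (τ₂/τ₁) = 656 × (32.3/27.8) × (4/24) = 127.0 mg

127 mg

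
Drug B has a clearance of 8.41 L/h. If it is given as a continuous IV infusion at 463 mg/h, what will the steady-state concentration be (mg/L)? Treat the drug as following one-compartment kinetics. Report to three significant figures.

55.1 mg/L

Css = rate / CL = 463 / 8.410 = 55.05 mg/L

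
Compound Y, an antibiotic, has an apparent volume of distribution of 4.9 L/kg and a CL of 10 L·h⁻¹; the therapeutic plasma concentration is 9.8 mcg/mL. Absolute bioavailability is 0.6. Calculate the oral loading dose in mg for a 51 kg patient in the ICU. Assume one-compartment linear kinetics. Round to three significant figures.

4080 mg

Total Vd = 4.9 × 51 = 249.9 L
Loading dose depends on Vd (not clearance): it fills the distribution volume.
LD = Vd × C / F = 249.9 × 9.800 / 0.6 = 4082 mg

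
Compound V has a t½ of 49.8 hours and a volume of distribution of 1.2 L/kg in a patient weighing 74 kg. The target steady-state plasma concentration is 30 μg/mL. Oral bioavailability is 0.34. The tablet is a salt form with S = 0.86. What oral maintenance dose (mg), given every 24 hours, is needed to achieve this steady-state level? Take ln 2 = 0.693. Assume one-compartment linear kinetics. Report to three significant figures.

3040 mg

Vd(total) = 74 kg × 1.2 L/kg = 88.80 L
CL = 0.693 × Vd / t½ = 0.693 × 88.80 / 49.8 = 1.236 L/h
D = CL × Css × τ / F / S = 1.236 × 30 × 24 / 0.34 / 0.86 = 3044 mg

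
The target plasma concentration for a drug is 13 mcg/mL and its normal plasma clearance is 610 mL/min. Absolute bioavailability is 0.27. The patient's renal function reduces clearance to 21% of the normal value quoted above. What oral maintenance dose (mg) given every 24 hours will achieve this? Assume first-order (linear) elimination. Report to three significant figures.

Convert clearance: 610 mL/min × 60 min/h ÷ 1000 mL/L = 36.60 L/h
Patient clearance = 0.21 × 36.60 = 7.686 L/h
D = CL × Css × τ / F = 7.686 × 13 × 24 / 0.27 = 8882 mg

8880 mg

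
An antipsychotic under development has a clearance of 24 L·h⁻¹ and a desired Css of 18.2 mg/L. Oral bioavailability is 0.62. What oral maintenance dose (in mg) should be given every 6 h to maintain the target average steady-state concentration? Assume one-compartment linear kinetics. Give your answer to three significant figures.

4230 mg

D = CL × Css × τ / F = 24.00 × 18.2 × 6 / 0.62 = 4227 mg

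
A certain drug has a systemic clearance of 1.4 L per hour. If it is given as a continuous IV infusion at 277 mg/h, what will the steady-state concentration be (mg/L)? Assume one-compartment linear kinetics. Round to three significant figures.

Css = rate / CL = 277 / 1.400 = 197.9 mg/L

198 mg/L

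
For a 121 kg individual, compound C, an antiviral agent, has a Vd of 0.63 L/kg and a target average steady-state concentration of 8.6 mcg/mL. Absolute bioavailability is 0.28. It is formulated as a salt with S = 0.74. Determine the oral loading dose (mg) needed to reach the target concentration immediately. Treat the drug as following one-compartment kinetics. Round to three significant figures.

3160 mg

Vd(total) = 121 kg × 0.63 L/kg = 76.23 L
LD = Vd × C / F / S = 76.23 × 8.600 / 0.28 / 0.74 = 3164 mg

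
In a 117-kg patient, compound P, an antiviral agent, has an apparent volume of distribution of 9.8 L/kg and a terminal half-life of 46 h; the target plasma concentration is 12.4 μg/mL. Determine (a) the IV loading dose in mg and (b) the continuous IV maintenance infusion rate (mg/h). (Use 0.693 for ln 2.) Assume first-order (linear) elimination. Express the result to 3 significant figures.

Vd(total) = 117 kg × 9.8 L/kg = 1147 L
LD = Vd × C = 1147 × 12.4 = 14220 mg
CL = 0.693 × Vd / t½ = 0.693 × 1147 / 46 = 17.28 L/h
Infusion rate = CL × Css = 17.28 × 12.4 = 214.3 mg/h

(a) 14200 mg; (b) 214 mg/h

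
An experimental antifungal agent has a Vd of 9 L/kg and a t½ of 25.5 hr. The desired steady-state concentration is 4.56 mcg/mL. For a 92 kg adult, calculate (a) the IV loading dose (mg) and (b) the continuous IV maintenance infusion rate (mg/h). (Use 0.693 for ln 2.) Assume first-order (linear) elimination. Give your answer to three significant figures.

Total Vd = 9 × 92 = 828.0 L
LD = Vd × C = 828.0 × 4.56 = 3776 mg
CL = 0.693 × Vd / t½ = 0.693 × 828.0 / 25.5 = 22.50 L/h
Infusion rate = CL × Css = 22.50 × 4.56 = 102.6 mg/h

(a) 3780 mg; (b) 103 mg/h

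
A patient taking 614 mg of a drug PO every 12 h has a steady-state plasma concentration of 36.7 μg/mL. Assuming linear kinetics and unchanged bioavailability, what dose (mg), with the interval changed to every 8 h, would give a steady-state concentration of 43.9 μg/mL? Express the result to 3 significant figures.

For first-order elimination, Css ∝ F·D/(CL·τ); F and CL are unchanged, so Css ∝ D/τ.
D₂ = D₁ × (Css,target / Css,current) × (τ₂/τ₁) = 614 × (43.9/36.7) × (8/12) = 489.6 mg

490 mg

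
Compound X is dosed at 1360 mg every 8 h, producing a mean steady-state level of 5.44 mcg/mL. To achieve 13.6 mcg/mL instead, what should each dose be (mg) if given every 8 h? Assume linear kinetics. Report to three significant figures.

3400 mg

With linear kinetics, Css is proportional to dose rate (D/τ) at fixed clearance.
D₂ = D₁ × (Css,target / Css,current) = 1360 × 13.6/5.44 = 3400 mg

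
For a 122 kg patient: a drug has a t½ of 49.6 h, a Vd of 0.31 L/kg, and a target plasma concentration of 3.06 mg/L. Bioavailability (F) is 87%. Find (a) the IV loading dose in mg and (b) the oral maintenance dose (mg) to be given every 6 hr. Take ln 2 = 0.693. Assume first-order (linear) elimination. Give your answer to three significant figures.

Total Vd = 0.31 × 122 = 37.82 L
LD = Vd × C = 37.82 × 3.06 = 115.7 mg
CL = 0.693 × Vd / t½ = 0.693 × 37.82 / 49.6 = 0.5284 L/h
D = CL × Css × τ / F = 0.5284 × 3.06 × 6 / 0.87 = 11.15 mg

(a) 116 mg; (b) 11.2 mg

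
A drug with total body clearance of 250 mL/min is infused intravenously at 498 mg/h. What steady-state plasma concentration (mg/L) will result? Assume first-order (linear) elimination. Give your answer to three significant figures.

33.2 mg/L

CL = 250 mL/min × 60/1000 = 15.00 L/h
Css = rate / CL = 498 / 15.00 = 33.20 mg/L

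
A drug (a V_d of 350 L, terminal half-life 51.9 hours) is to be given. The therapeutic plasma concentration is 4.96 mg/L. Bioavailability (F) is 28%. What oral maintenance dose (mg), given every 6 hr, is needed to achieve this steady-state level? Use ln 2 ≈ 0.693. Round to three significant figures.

CL = ln 2 · Vd / t½ = 0.693 × 350.0 / 51.9 = 4.673 L/h
D = CL × Css × τ / F = 4.673 × 4.96 × 6 / 0.28 = 496.7 mg

497 mg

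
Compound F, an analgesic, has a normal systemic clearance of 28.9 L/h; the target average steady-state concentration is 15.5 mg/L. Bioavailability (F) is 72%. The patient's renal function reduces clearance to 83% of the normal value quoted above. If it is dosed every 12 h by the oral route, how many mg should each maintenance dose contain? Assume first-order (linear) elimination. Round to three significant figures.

6200 mg

Patient clearance = 0.83 × 28.90 = 23.99 L/h
At steady state, dose per interval replaces the amount cleared in that interval: F·D/τ = CL·Css.
D = CL × Css × τ / F = 23.99 × 15.5 × 12 / 0.72 = 6197 mg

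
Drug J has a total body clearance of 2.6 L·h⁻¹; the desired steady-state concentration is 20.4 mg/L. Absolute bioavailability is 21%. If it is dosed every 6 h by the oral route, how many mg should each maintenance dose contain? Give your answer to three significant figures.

D = CL × Css × τ / F = 2.600 × 20.4 × 6 / 0.21 = 1515 mg

1520 mg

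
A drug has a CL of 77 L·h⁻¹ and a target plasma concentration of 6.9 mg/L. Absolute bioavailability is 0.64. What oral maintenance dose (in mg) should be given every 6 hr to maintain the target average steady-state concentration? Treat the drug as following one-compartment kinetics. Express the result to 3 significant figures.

4980 mg

D = CL × Css × τ / F = 77.00 × 6.9 × 6 / 0.64 = 4981 mg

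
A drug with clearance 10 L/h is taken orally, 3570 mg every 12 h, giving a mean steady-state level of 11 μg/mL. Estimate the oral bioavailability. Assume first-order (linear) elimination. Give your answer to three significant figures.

0.370

F·D/τ = CL·Css at steady state → F = CL·Css·τ / D.
F = 10 × 11 × 12 / 3570 = 0.370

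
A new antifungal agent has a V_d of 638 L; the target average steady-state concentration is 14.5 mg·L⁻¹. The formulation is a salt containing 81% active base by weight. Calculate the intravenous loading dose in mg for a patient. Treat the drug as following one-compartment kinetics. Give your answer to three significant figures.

11400 mg

LD = Vd × C / S = 638.0 × 14.50 / 0.81 = 11420 mg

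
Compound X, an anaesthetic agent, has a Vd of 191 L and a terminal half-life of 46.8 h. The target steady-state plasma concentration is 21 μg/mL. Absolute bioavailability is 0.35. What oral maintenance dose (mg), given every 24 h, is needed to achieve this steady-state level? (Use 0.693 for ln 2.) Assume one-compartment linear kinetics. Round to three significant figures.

CL = ln 2 · Vd / t½ = 0.693 × 191.0 / 46.8 = 2.828 L/h
D = CL × Css × τ / F = 2.828 × 21 × 24 / 0.35 = 4072 mg

4070 mg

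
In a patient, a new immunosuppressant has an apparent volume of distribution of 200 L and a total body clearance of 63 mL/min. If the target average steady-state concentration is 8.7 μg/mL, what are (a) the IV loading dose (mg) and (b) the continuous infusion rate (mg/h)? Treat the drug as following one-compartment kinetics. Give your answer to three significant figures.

(a) 1740 mg; (b) 32.9 mg/h

LD = Vd · C_target = 200.0 × 8.7 = 1740 mg
CL = 63 mL/min = 63 × 0.06 = 3.780 L/h
Maintenance infusion rate = CL × Css = 3.780 × 8.7 = 32.89 mg/h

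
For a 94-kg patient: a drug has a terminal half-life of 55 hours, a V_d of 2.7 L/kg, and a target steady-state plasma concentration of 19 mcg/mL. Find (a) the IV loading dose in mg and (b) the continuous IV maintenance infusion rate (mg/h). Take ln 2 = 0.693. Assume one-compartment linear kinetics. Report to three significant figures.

Vd(total) = 94 kg × 2.7 L/kg = 253.8 L
LD = Vd × C = 253.8 × 19 = 4822 mg
CL = 0.693 × Vd / t½ = 0.693 × 253.8 / 55 = 3.198 L/h
Infusion rate = CL × Css = 3.198 × 19 = 60.76 mg/h

(a) 4820 mg; (b) 60.8 mg/h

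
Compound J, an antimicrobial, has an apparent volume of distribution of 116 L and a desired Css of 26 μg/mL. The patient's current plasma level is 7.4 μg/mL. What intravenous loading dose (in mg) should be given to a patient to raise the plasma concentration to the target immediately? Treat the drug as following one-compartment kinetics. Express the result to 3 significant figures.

2160 mg

Concentration deficit ΔC = 26 − 7.4 = 18.60 mg/L
LD = Vd × ΔC = 116.0 × 18.60 = 2158 mg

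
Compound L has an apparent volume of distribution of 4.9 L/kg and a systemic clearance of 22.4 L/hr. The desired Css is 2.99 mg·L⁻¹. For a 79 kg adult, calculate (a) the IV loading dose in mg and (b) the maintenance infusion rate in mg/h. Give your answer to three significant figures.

Total Vd = 4.9 × 79 = 387.1 L
Loading dose = Vd × C = 387.1 × 2.99 = 1157 mg
Infusion rate = 22.40 L/h × 2.99 mg/L = 66.98 mg/h

(a) 1160 mg; (b) 67.0 mg/h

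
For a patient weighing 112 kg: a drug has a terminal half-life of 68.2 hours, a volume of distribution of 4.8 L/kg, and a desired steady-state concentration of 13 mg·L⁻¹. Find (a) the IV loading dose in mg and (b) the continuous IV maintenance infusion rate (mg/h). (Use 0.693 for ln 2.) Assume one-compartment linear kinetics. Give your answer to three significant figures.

Vd(total) = 112 kg × 4.8 L/kg = 537.6 L
LD = Vd × C = 537.6 × 13 = 6989 mg
CL = 0.693 × Vd / t½ = 0.693 × 537.6 / 68.2 = 5.463 L/h
Infusion rate = CL × Css = 5.463 × 13 = 71.02 mg/h

(a) 6990 mg; (b) 71.0 mg/h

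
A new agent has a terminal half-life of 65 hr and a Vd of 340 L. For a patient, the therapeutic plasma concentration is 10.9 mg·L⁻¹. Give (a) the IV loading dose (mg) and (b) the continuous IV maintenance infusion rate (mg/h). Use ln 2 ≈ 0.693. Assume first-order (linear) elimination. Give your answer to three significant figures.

LD = Vd × C = 340.0 × 10.9 = 3706 mg
CL = 0.693 × Vd / t½ = 0.693 × 340.0 / 65 = 3.625 L/h
Infusion rate = CL × Css = 3.625 × 10.9 = 39.51 mg/h

(a) 3710 mg; (b) 39.5 mg/h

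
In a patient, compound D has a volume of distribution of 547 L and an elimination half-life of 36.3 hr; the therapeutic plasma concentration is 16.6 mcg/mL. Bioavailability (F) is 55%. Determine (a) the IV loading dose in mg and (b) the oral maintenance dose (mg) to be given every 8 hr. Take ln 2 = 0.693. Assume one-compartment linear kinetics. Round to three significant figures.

LD = Vd × C = 547.0 × 16.6 = 9080 mg
CL = 0.693 × Vd / t½ = 0.693 × 547.0 / 36.3 = 10.44 L/h
D = CL × Css × τ / F = 10.44 × 16.6 × 8 / 0.55 = 2521 mg

(a) 9080 mg; (b) 2520 mg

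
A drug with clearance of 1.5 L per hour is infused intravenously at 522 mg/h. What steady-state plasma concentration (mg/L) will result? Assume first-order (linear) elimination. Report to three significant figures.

348 mg/L

Css = rate / CL = 522 / 1.500 = 348.0 mg/L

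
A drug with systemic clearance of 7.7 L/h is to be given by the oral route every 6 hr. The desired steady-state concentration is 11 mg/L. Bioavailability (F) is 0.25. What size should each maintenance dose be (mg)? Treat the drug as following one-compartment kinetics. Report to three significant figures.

2030 mg

At steady state, dose per interval replaces the amount cleared in that interval: F·D/τ = CL·Css.
D = CL × Css × τ / F = 7.700 × 11 × 6 / 0.25 = 2033 mg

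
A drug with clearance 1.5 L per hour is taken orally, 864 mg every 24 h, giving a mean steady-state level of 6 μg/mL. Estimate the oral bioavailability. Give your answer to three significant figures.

F·D/τ = CL·Css at steady state → F = CL·Css·τ / D.
F = 1.5 × 6 × 24 / 864 = 0.250

0.250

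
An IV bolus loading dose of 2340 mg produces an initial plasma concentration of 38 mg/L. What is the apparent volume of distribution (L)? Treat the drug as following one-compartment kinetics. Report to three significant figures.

Immediately after an IV bolus, C₀ = Dose / Vd, so Vd = Dose / C₀.
Vd = 2340 / 38 = 61.58 L

61.6 L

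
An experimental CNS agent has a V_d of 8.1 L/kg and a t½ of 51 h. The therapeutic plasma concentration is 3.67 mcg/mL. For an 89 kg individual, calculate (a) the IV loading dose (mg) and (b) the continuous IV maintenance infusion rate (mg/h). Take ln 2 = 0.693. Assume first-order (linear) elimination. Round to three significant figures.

Total Vd = 8.1 × 89 = 720.9 L
LD = Vd × C = 720.9 × 3.67 = 2646 mg
CL = 0.693 × Vd / t½ = 0.693 × 720.9 / 51 = 9.796 L/h
Infusion rate = CL × Css = 9.796 × 3.67 = 35.95 mg/h

(a) 2650 mg; (b) 36.0 mg/h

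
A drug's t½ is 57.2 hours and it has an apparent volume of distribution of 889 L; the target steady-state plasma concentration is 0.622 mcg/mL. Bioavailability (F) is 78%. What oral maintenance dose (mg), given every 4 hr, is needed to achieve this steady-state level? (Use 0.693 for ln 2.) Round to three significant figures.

34.4 mg

CL = 0.693 × Vd / t½ = 0.693 × 889.0 / 57.2 = 10.77 L/h
D = CL × Css × τ / F = 10.77 × 0.622 × 4 / 0.78 = 34.35 mg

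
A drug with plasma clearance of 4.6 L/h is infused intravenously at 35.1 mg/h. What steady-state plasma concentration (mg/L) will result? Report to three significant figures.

7.63 mg/L

Css = rate / CL = 35.1 / 4.600 = 7.630 mg/L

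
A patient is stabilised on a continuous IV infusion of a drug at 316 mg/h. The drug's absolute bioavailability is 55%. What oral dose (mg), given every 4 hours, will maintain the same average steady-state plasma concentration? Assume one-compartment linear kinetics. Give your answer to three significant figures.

To maintain the same Css, the systemic dosing rate must be unchanged: F·D/τ = infusion rate.
D = rate × τ / F = 316 × 4 / 0.55 = 2298 mg

2300 mg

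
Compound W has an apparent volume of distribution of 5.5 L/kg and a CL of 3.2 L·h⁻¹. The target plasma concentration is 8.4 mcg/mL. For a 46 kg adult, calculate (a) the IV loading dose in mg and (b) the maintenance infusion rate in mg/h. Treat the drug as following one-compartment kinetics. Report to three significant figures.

(a) 2130 mg; (b) 26.9 mg/h

Total Vd = 5.5 × 46 = 253.0 L
LD = Vd · C_target = 253.0 × 8.4 = 2125 mg
Maintenance infusion rate = CL × Css = 3.200 × 8.4 = 26.88 mg/h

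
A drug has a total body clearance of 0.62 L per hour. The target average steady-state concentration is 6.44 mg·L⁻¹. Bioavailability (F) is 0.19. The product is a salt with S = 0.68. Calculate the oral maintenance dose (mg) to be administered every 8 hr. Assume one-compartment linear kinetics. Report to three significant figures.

D = CL × Css × τ / F / S = 0.6200 × 6.44 × 8 / 0.19 / 0.68 = 247.2 mg

247 mg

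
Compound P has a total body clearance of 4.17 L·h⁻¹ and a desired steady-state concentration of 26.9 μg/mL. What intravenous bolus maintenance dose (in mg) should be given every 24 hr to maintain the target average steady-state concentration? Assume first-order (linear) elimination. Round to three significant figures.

2690 mg

D = CL × Css × τ = 4.170 × 26.9 × 24 = 2692 mg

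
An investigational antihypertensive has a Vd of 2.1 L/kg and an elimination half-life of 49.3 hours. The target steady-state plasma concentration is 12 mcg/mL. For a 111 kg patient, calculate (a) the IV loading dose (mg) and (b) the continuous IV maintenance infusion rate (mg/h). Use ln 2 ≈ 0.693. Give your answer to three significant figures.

Vd = 2.1 L/kg × 111 kg = 233.1 L
LD = Vd × C = 233.1 × 12 = 2797 mg
CL = 0.693 × Vd / t½ = 0.693 × 233.1 / 49.3 = 3.277 L/h
Infusion rate = CL × Css = 3.277 × 12 = 39.32 mg/h

(a) 2800 mg; (b) 39.3 mg/h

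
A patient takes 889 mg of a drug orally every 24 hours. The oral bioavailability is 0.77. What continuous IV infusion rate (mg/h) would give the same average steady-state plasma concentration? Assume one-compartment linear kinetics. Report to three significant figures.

Equivalent systemic input: infusion rate = F·D/τ.
Rate = 0.77 × 889 / 24 = 28.52 mg/h

28.5 mg/h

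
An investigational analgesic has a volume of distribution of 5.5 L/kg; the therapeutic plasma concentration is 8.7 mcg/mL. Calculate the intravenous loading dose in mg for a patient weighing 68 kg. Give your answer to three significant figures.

Vd = 5.5 L/kg × 68 kg = 374.0 L
The loading dose fills Vd to the target concentration.
LD = Vd × C = 374.0 × 8.700 = 3254 mg

3250 mg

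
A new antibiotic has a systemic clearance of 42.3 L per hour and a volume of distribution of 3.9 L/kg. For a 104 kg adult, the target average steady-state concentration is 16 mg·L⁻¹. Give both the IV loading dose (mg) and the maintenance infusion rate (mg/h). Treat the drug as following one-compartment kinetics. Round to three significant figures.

Total Vd = 3.9 × 104 = 405.6 L
LD = Vd · C_target = 405.6 × 16 = 6490 mg
Maintenance: replace elimination → rate = CL × Css = 42.30 × 16 = 676.8 mg/h

(a) 6490 mg; (b) 677 mg/h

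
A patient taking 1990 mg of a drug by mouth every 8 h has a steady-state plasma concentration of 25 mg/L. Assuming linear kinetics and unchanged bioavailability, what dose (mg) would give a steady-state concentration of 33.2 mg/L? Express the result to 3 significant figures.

For first-order elimination, Css ∝ F·D/(CL·τ); F and CL are unchanged, so Css ∝ D/τ.
D₂ = D₁ × (Css,target / Css,current) = 1990 × 33.2/25 = 2643 mg

2640 mg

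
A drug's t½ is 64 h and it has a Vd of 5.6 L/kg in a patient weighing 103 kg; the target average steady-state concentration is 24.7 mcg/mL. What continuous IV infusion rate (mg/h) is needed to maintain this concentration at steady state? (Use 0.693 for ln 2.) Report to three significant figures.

154 mg/h

Vd = 5.6 L/kg × 103 kg = 576.8 L
k = 0.693/64 = 0.01083 h⁻¹, so CL = k·Vd = 0.01083 × 576.8 = 6.247 L/h
Infusion rate = CL × Css = 6.247 × 24.7 = 154.3 mg/h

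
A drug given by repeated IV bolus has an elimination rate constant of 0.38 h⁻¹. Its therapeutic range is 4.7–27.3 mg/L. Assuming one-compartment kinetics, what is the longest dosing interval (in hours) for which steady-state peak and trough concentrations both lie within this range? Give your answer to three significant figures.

4.63 h

Between IV bolus doses, concentration decays as C = C₀·e^(−kτ), so C_peak/C_trough = e^(kτ).
τ_max = ln(C_peak/C_trough) / k = ln(27.3/4.7) / 0.3800 = 1.759 / 0.3800 = 4.629 h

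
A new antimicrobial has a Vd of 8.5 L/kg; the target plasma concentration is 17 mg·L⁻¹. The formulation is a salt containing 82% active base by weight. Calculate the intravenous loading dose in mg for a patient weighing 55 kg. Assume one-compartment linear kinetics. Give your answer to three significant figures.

9690 mg

Vd = 8.5 L/kg × 55 kg = 467.5 L
LD = Vd × C / S = 467.5 × 17.00 / 0.82 = 9692 mg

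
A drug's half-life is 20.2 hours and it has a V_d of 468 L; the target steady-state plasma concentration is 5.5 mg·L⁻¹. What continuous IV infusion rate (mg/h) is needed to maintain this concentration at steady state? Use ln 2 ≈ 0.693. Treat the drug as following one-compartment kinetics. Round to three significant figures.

CL = ln 2 · Vd / t½ = 0.693 × 468.0 / 20.2 = 16.06 L/h
Infusion rate = CL × Css = 16.06 × 5.5 = 88.33 mg/h

88.3 mg/h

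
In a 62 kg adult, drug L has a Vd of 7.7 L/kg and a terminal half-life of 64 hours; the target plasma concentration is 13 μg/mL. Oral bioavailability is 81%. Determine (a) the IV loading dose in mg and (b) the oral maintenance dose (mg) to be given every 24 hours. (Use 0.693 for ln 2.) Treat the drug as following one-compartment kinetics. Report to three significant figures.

Vd(total) = 62 kg × 7.7 L/kg = 477.4 L
LD = Vd × C = 477.4 × 13 = 6206 mg
CL = 0.693 × Vd / t½ = 0.693 × 477.4 / 64 = 5.169 L/h
D = CL × Css × τ / F = 5.169 × 13 × 24 / 0.81 = 1991 mg

(a) 6210 mg; (b) 1990 mg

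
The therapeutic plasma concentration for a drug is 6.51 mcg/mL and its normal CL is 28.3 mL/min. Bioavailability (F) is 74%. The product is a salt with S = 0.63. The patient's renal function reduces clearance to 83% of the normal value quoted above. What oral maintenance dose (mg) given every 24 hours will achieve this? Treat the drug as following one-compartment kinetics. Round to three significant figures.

472 mg

CL = 28.3 mL/min × 60/1000 = 1.698 L/h
Patient clearance = 0.83 × 1.698 = 1.409 L/h
D = CL × Css × τ / F / S = 1.409 × 6.51 × 24 / 0.74 / 0.63 = 472.2 mg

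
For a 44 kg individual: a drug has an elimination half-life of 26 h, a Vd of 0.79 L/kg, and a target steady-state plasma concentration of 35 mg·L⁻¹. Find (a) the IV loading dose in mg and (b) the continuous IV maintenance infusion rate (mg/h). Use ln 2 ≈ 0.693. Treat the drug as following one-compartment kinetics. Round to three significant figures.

Vd(total) = 44 kg × 0.79 L/kg = 34.76 L
LD = Vd × C = 34.76 × 35 = 1217 mg
CL = 0.693 × Vd / t½ = 0.693 × 34.76 / 26 = 0.9265 L/h
Infusion rate = CL × Css = 0.9265 × 35 = 32.43 mg/h

(a) 1220 mg; (b) 32.4 mg/h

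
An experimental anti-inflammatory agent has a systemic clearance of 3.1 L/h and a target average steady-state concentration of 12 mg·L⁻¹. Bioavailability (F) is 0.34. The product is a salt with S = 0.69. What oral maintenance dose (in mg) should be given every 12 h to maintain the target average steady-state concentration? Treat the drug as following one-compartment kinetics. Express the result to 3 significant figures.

1900 mg

D = CL × Css × τ / F / S = 3.100 × 12 × 12 / 0.34 / 0.69 = 1903 mg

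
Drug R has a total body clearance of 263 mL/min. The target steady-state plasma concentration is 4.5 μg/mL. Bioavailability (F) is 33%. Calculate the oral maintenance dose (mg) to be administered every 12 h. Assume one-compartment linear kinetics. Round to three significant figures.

CL = 263 mL/min × 60/1000 = 15.78 L/h
D = CL × Css × τ / F = 15.78 × 4.5 × 12 / 0.33 = 2582 mg

2580 mg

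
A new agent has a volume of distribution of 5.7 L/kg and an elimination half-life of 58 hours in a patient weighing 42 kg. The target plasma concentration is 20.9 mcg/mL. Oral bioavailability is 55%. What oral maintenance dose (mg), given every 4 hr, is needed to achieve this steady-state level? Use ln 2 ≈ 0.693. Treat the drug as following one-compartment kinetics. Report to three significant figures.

435 mg

Vd = 5.7 L/kg × 42 kg = 239.4 L
k = 0.693/58 = 0.01195 h⁻¹, so CL = k·Vd = 0.01195 × 239.4 = 2.861 L/h
D = CL × Css × τ / F = 2.861 × 20.9 × 4 / 0.55 = 434.9 mg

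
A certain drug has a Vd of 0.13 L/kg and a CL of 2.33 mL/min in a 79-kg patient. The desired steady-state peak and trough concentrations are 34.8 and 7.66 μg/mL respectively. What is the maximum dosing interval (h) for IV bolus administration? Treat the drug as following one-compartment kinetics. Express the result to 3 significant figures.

111 h

Vd = 0.13 L/kg × 79 kg = 10.27 L
Convert clearance: 2.33 mL/min × 60 min/h ÷ 1000 mL/L = 0.1398 L/h
k = CL / Vd = 0.1398 / 10.27 = 0.01361 h⁻¹
Between IV bolus doses, concentration decays as C = C₀·e^(−kτ), so C_peak/C_trough = e^(kτ).
τ_max = ln(C_peak/C_trough) / k = ln(34.8/7.66) / 0.01361 = 1.514 / 0.01361 = 111.2 h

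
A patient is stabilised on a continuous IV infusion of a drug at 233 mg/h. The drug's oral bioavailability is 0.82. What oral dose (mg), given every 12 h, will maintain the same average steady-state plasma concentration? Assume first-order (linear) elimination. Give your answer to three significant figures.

3410 mg

To maintain the same Css, the systemic dosing rate must be unchanged: F·D/τ = infusion rate.
D = rate × τ / F = 233 × 12 / 0.82 = 3410 mg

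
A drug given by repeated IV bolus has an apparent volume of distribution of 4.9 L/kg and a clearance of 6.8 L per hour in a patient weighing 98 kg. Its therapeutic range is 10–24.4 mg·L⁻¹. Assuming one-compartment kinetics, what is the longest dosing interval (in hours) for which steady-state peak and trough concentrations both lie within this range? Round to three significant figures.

Vd(total) = 98 kg × 4.9 L/kg = 480.2 L
k = CL / Vd = 6.800 / 480.2 = 0.01416 h⁻¹
Between IV bolus doses, concentration decays as C = C₀·e^(−kτ), so C_peak/C_trough = e^(kτ).
τ_max = ln(C_peak/C_trough) / k = ln(24.4/10) / 0.01416 = 0.8920 / 0.01416 = 62.99 h

63.0 h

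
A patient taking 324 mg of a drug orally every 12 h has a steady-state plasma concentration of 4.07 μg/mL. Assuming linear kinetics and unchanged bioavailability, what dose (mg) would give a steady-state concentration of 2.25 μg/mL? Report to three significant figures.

With linear kinetics, Css is proportional to dose rate (D/τ) at fixed clearance.
D₂ = D₁ × (Css,target / Css,current) = 324 × 2.25/4.07 = 179.1 mg

179 mg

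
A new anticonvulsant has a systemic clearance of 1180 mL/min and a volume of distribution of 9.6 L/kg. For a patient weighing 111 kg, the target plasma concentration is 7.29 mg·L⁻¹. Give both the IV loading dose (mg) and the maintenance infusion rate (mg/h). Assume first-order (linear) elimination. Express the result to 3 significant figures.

Total Vd = 9.6 × 111 = 1066 L
Loading dose = Vd × C = 1066 × 7.29 = 7771 mg
CL = 1180 mL/min × 60/1000 = 70.80 L/h
Infusion rate = 70.80 L/h × 7.29 mg/L = 516.1 mg/h

(a) 7770 mg; (b) 516 mg/h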